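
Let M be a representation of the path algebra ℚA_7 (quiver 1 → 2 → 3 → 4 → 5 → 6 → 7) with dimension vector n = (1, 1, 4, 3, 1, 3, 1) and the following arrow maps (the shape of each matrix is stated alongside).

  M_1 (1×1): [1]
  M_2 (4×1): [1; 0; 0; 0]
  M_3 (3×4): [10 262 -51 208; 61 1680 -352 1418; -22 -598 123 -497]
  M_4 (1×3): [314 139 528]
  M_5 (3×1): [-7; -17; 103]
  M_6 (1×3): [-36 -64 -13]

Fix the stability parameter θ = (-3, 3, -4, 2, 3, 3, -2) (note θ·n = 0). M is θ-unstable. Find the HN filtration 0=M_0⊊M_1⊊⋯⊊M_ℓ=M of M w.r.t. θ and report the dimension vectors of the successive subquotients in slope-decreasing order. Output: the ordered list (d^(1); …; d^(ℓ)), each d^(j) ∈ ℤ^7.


Barcode: M ≅ I[1,7], I[3,3], I[3,4]^2, I[6,6]^2. HN layers by μ_θ (6 steps, strictly decreasing):
  μ^(1)=3; μ^(2)=2; μ^(3)=3/2; μ^(4)=-1/2; μ^(5)=-3; μ^(6)=-4

((0, 0, 0, 0, 0, 2, 0); (0, 0, 0, 2, 0, 0, 0); (0, 0, 0, 1, 1, 1, 1); (0, 1, 1, 0, 0, 0, 0); (1, 0, 0, 0, 0, 0, 0); (0, 0, 3, 0, 0, 0, 0))


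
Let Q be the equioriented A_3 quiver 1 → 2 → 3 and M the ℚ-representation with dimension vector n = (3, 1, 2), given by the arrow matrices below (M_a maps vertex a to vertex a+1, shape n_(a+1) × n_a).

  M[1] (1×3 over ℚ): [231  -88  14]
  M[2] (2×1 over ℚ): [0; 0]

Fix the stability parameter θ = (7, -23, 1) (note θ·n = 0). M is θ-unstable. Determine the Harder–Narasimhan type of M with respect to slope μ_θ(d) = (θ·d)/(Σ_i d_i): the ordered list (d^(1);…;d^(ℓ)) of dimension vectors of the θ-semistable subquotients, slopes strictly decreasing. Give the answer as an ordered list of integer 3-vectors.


Barcode: M ≅ I[1,1]^2, I[1,2], I[3,3]^2. HN layers by μ_θ (3 steps, strictly decreasing):
  μ^(1)=7; μ^(2)=1; μ^(3)=-8

((2, 0, 0); (0, 0, 2); (1, 1, 0))


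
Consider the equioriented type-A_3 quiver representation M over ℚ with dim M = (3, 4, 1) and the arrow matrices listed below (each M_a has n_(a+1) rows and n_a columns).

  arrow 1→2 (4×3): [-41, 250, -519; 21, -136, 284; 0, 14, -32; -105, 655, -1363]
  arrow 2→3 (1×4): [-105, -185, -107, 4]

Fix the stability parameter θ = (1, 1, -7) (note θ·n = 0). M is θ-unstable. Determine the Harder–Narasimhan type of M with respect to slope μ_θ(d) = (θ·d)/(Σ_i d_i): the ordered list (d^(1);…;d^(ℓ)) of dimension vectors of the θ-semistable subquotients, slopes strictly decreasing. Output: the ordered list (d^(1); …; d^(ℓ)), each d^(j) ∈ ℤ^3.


Barcode: M ≅ I[1,2]^2, I[1,3], I[2,2]. HN layers by μ_θ (2 steps, strictly decreasing):
  μ^(1)=1; μ^(2)=-5/3

((2, 3, 0); (1, 1, 1))


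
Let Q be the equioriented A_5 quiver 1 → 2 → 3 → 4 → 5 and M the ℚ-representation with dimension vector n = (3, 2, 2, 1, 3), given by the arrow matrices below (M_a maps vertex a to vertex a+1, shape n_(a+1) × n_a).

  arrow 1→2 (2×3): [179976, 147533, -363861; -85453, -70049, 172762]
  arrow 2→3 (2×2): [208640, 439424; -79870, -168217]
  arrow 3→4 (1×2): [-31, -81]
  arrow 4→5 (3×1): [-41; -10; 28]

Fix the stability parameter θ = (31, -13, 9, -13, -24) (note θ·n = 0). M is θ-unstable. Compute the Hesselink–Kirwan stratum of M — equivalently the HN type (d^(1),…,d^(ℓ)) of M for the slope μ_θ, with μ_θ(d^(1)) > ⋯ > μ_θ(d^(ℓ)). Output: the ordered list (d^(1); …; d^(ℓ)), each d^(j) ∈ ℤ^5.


Interval decomposition of M: I[1,1], I[1,2], I[1,5], I[3,3], I[5,5]^2.
HN type (ℓ=4): μ^(1)=31; μ^(2)=9; μ^(3)=-2; μ^(4)=-24

((1, 0, 0, 0, 0); (1, 1, 1, 0, 0); (1, 1, 1, 1, 1); (0, 0, 0, 0, 2))


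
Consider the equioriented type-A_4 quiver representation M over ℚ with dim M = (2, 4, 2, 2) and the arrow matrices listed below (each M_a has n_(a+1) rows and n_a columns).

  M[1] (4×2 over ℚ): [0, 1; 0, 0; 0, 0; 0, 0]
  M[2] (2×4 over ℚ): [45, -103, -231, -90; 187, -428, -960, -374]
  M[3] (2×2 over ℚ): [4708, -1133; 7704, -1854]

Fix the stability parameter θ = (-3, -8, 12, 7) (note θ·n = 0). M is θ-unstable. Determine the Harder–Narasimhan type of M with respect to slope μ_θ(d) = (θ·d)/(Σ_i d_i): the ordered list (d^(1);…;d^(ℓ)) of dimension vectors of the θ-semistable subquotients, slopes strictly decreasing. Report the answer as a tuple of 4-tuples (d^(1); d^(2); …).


Barcode: M ≅ I[1,1], I[1,4], I[2,2]^2, I[2,3], I[4,4]. HN layers by μ_θ (6 steps, strictly decreasing):
  μ^(1)=12; μ^(2)=19/2; μ^(3)=7; μ^(4)=-3; μ^(5)=-11/2; μ^(6)=-8

((0, 0, 1, 0); (0, 0, 1, 1); (0, 0, 0, 1); (1, 0, 0, 0); (1, 1, 0, 0); (0, 3, 0, 0))


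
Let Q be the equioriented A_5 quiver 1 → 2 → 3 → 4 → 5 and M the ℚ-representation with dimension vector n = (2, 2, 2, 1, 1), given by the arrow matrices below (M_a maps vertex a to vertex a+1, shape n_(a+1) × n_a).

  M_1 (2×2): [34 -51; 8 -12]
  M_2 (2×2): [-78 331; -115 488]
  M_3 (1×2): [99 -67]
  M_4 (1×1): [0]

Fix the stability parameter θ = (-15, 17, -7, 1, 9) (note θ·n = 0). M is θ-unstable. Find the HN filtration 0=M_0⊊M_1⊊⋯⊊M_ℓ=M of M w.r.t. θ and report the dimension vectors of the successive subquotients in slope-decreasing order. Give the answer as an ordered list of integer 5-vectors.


Interval decomposition of M: I[1,1], I[1,4], I[2,3], I[5,5].
HN type (ℓ=4): μ^(1)=9; μ^(2)=5; μ^(3)=11/3; μ^(4)=-15

((0, 0, 0, 0, 1); (0, 1, 1, 0, 0); (0, 1, 1, 1, 0); (2, 0, 0, 0, 0))


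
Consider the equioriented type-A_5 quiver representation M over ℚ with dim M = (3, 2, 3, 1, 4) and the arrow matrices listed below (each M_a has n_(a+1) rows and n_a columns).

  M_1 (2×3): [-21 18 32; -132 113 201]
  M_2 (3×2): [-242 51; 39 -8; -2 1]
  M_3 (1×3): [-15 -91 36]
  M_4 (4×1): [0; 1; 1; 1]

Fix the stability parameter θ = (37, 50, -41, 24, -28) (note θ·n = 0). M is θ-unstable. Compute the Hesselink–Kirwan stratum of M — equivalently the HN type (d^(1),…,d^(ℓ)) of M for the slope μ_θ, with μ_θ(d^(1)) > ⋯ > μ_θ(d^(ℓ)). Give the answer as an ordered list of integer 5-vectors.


Via rank(M_{q-1}∘⋯∘M_p): M ≅ I[1,1], I[1,3], I[1,5], I[3,3], I[5,5]^3.
μ_θ-semistable layers: μ^(1)=37; μ^(2)=46/3; μ^(3)=42/5; μ^(4)=-28; μ^(5)=-41

((1, 0, 0, 0, 0); (1, 1, 1, 0, 0); (1, 1, 1, 1, 1); (0, 0, 0, 0, 3); (0, 0, 1, 0, 0))


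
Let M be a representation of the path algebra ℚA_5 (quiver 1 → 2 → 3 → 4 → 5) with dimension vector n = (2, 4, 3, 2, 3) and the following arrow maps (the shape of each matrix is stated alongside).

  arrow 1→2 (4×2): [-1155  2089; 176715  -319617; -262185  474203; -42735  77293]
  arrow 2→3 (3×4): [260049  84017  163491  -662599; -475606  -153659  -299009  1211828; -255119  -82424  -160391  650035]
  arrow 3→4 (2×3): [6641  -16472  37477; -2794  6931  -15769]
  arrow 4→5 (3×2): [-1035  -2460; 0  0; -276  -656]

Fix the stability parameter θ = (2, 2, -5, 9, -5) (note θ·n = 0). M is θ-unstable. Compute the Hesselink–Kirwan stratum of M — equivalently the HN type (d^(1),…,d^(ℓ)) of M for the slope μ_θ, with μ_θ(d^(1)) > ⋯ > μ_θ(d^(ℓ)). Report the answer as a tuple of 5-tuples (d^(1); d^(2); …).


Interval decomposition of M: I[1,1], I[1,5], I[2,2], I[2,3], I[2,4], I[5,5]^2.
HN type (ℓ=5): μ^(1)=9; μ^(2)=2; μ^(3)=-1/3; μ^(4)=-3/2; μ^(5)=-5

((0, 0, 0, 1, 0); (1, 1, 0, 1, 1); (1, 1, 1, 0, 0); (0, 2, 2, 0, 0); (0, 0, 0, 0, 2))


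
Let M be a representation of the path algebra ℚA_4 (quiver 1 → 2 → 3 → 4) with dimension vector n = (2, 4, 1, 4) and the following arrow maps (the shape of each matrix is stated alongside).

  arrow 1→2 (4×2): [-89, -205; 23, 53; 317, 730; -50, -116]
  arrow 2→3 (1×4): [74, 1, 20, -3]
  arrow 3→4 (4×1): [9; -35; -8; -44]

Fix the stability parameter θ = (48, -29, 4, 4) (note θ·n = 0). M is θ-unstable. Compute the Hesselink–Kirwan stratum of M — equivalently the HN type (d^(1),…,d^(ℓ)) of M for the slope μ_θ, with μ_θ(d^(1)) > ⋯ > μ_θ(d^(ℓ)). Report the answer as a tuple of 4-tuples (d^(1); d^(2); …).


Interval decomposition of M: I[1,2], I[1,4], I[2,2]^2, I[4,4]^3.
HN type (ℓ=4): μ^(1)=19/2; μ^(2)=27/4; μ^(3)=4; μ^(4)=-29

((1, 1, 0, 0); (1, 1, 1, 1); (0, 0, 0, 3); (0, 2, 0, 0))


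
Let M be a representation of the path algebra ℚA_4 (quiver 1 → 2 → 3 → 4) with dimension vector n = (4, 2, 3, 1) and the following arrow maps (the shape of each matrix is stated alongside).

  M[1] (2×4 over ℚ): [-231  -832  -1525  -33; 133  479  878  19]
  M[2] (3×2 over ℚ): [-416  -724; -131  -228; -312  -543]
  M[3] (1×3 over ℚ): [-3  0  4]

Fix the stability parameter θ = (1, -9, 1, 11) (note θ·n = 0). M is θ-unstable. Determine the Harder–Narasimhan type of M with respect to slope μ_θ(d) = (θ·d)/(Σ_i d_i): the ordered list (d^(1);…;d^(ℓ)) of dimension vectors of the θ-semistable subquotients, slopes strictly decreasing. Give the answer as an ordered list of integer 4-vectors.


Barcode: M ≅ I[1,1]^2, I[1,3]^2, I[3,4]. HN layers by μ_θ (3 steps, strictly decreasing):
  μ^(1)=11; μ^(2)=1; μ^(3)=-4

((0, 0, 0, 1); (2, 0, 3, 0); (2, 2, 0, 0))


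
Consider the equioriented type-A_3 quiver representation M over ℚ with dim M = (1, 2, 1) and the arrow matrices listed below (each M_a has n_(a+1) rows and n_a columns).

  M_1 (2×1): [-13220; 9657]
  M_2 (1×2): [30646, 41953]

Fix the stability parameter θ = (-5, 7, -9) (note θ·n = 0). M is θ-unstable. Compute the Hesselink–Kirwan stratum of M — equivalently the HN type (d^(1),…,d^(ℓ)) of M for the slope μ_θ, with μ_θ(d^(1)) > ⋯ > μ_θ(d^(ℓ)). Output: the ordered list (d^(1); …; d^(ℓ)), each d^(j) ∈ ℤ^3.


Interval decomposition of M: I[1,3], I[2,2].
HN type (ℓ=3): μ^(1)=7; μ^(2)=-1; μ^(3)=-5

((0, 1, 0); (0, 1, 1); (1, 0, 0))


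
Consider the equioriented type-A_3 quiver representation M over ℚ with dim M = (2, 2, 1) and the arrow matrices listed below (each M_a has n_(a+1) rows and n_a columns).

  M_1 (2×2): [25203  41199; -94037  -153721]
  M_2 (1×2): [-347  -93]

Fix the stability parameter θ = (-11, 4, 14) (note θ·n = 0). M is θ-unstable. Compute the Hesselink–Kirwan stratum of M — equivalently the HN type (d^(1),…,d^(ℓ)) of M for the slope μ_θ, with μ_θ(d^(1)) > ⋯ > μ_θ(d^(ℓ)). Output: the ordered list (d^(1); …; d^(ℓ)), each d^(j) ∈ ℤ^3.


Barcode: M ≅ I[1,1], I[1,2], I[2,3]. HN layers by μ_θ (3 steps, strictly decreasing):
  μ^(1)=14; μ^(2)=4; μ^(3)=-11

((0, 0, 1); (0, 2, 0); (2, 0, 0))


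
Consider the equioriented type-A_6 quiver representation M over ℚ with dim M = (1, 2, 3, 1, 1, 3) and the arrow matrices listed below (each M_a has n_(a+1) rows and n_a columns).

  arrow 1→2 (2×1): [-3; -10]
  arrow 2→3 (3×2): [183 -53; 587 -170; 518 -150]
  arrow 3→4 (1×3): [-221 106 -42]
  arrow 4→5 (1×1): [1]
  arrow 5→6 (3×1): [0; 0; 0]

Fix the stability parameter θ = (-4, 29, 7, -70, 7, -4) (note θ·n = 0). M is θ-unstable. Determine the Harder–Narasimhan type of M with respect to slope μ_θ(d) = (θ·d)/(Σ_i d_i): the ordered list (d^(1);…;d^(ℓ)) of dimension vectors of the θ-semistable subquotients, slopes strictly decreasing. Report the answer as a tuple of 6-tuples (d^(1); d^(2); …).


Barcode: M ≅ I[1,5], I[2,3], I[3,3], I[6,6]^3. HN layers by μ_θ (4 steps, strictly decreasing):
  μ^(1)=18; μ^(2)=7; μ^(3)=-4; μ^(4)=-19/2

((0, 1, 1, 0, 0, 0); (0, 0, 1, 0, 1, 0); (0, 0, 0, 0, 0, 3); (1, 1, 1, 1, 0, 0))


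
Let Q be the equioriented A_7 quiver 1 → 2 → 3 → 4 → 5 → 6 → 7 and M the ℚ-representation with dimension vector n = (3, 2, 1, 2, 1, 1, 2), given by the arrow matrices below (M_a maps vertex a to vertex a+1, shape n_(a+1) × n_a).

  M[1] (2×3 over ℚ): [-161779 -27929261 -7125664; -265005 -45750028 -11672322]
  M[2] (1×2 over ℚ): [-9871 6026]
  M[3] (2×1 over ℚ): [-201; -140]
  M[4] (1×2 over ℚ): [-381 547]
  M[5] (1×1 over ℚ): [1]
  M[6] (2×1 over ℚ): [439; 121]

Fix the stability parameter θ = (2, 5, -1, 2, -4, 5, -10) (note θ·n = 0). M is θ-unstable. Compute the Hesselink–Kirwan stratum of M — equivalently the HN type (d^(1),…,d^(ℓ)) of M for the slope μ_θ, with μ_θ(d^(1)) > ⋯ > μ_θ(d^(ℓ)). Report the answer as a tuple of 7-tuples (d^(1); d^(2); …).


Barcode: M ≅ I[1,1], I[1,2], I[1,7], I[4,4], I[7,7]. HN layers by μ_θ (4 steps, strictly decreasing):
  μ^(1)=5; μ^(2)=2; μ^(3)=-1/7; μ^(4)=-10

((0, 1, 0, 0, 0, 0, 0); (2, 0, 0, 1, 0, 0, 0); (1, 1, 1, 1, 1, 1, 1); (0, 0, 0, 0, 0, 0, 1))


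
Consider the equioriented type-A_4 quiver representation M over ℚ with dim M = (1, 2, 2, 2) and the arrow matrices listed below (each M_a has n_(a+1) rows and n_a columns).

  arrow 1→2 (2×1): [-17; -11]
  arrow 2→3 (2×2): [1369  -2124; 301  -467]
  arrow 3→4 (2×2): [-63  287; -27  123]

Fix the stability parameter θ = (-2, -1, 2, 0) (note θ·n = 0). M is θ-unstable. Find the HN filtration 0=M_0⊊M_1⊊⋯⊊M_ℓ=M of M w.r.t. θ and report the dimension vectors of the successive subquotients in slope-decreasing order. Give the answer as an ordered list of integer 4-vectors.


Interval decomposition of M: I[1,4], I[2,3], I[4,4].
HN type (ℓ=5): μ^(1)=2; μ^(2)=1; μ^(3)=0; μ^(4)=-1; μ^(5)=-2

((0, 0, 1, 0); (0, 0, 1, 1); (0, 0, 0, 1); (0, 2, 0, 0); (1, 0, 0, 0))


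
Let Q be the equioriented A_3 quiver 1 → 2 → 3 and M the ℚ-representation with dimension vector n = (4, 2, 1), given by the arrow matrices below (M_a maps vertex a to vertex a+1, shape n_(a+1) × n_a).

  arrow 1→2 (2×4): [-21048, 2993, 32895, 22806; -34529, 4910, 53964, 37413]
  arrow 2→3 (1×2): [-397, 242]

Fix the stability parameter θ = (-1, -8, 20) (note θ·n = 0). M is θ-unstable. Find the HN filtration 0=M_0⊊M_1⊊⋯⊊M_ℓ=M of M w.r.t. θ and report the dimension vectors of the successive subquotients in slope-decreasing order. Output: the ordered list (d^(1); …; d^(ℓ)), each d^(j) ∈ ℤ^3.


Barcode: M ≅ I[1,1]^2, I[1,2], I[1,3]. HN layers by μ_θ (3 steps, strictly decreasing):
  μ^(1)=20; μ^(2)=-1; μ^(3)=-9/2

((0, 0, 1); (2, 0, 0); (2, 2, 0))


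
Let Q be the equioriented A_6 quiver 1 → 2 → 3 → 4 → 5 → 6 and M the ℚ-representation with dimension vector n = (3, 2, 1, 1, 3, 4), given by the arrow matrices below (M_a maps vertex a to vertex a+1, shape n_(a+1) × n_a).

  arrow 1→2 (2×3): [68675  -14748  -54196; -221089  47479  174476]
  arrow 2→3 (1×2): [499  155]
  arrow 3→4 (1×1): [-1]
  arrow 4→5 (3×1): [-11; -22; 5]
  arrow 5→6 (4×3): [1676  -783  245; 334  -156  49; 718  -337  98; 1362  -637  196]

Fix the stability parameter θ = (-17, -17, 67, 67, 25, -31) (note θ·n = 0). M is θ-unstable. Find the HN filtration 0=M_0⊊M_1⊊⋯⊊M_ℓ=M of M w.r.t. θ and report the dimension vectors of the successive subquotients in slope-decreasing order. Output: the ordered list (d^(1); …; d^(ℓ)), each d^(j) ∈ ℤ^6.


Interval decomposition of M: I[1,1], I[1,2], I[1,6], I[5,5], I[5,6], I[6,6]^2.
HN type (ℓ=5): μ^(1)=32; μ^(2)=25; μ^(3)=-3; μ^(4)=-17; μ^(5)=-31

((0, 0, 1, 1, 1, 1); (0, 0, 0, 0, 1, 0); (0, 0, 0, 0, 1, 1); (3, 2, 0, 0, 0, 0); (0, 0, 0, 0, 0, 2))


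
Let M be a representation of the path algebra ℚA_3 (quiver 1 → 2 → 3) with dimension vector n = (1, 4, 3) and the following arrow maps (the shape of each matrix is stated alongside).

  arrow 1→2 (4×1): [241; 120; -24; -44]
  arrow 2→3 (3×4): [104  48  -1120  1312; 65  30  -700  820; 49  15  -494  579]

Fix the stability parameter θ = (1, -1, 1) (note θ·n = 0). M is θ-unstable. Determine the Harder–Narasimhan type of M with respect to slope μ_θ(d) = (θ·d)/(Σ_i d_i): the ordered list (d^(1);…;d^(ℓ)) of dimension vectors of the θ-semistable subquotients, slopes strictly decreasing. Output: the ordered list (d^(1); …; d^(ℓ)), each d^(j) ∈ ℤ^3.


Via rank(M_{q-1}∘⋯∘M_p): M ≅ I[1,3], I[2,2]^2, I[2,3], I[3,3].
μ_θ-semistable layers: μ^(1)=1; μ^(2)=0; μ^(3)=-1

((0, 0, 3); (1, 1, 0); (0, 3, 0))


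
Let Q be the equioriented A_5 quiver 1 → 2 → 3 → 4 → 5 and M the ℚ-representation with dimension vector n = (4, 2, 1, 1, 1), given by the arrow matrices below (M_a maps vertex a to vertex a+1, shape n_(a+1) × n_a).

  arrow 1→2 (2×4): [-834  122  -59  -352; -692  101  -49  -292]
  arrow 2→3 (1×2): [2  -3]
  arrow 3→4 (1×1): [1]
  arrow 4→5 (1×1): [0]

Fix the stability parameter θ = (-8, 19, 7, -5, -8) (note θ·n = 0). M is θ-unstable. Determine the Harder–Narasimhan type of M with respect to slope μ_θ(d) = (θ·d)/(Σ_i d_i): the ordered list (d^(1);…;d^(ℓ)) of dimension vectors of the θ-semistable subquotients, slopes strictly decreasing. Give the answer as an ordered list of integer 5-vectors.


Barcode: M ≅ I[1,1]^2, I[1,2], I[1,4], I[5,5]. HN layers by μ_θ (3 steps, strictly decreasing):
  μ^(1)=19; μ^(2)=7; μ^(3)=-8

((0, 1, 0, 0, 0); (0, 1, 1, 1, 0); (4, 0, 0, 0, 1))


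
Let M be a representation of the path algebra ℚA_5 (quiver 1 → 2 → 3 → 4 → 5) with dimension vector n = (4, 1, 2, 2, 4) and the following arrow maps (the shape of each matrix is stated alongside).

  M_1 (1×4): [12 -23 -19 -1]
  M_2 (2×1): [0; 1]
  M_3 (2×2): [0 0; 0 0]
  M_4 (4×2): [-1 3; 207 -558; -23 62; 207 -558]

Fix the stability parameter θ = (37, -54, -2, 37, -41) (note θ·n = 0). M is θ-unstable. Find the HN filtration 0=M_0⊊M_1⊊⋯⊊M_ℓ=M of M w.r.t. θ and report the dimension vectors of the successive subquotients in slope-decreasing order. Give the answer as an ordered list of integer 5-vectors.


Barcode: M ≅ I[1,1]^3, I[1,3], I[3,3], I[4,5]^2, I[5,5]^2. HN layers by μ_θ (4 steps, strictly decreasing):
  μ^(1)=37; μ^(2)=-2; μ^(3)=-17/2; μ^(4)=-41

((3, 0, 0, 0, 0); (0, 0, 2, 2, 2); (1, 1, 0, 0, 0); (0, 0, 0, 0, 2))


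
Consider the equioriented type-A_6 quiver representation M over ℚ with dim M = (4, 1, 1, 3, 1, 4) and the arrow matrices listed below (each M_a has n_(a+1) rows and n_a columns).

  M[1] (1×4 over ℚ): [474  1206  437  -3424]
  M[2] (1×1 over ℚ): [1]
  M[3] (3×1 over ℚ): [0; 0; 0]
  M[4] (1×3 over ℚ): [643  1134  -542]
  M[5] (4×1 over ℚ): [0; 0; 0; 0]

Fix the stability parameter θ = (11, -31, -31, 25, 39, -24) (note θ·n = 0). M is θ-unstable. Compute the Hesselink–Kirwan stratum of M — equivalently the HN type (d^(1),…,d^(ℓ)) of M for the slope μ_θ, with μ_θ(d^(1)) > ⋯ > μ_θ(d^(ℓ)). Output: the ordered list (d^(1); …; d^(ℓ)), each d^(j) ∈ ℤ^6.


Via rank(M_{q-1}∘⋯∘M_p): M ≅ I[1,1]^3, I[1,3], I[4,4]^2, I[4,5], I[6,6]^4.
μ_θ-semistable layers: μ^(1)=39; μ^(2)=25; μ^(3)=11; μ^(4)=-17; μ^(5)=-24

((0, 0, 0, 0, 1, 0); (0, 0, 0, 3, 0, 0); (3, 0, 0, 0, 0, 0); (1, 1, 1, 0, 0, 0); (0, 0, 0, 0, 0, 4))


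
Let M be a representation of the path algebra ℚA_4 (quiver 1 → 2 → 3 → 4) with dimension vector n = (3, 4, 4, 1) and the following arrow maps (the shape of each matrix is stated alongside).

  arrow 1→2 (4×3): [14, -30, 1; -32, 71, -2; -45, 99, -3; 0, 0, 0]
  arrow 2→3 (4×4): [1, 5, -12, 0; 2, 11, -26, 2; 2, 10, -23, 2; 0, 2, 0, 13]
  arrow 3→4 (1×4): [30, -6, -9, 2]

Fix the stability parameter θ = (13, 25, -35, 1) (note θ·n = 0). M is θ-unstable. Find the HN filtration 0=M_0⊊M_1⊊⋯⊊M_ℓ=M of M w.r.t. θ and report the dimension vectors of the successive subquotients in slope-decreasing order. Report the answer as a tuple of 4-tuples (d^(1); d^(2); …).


Via rank(M_{q-1}∘⋯∘M_p): M ≅ I[1,3]^2, I[1,4], I[2,3].
μ_θ-semistable layers: μ^(1)=1; μ^(2)=-5

((3, 3, 3, 1); (0, 1, 1, 0))


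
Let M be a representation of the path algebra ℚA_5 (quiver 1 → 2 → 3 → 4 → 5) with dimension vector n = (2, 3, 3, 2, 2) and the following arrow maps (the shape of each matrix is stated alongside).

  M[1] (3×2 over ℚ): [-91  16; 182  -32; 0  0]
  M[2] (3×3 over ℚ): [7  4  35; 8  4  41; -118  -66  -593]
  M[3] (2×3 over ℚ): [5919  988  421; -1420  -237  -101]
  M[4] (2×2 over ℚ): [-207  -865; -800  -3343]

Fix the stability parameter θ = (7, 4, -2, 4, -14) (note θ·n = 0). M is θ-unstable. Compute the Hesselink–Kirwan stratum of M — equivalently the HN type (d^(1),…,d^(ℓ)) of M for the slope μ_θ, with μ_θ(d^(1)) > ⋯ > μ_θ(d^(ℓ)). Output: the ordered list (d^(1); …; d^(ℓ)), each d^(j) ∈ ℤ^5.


Interval decomposition of M: I[1,1], I[1,5], I[2,3], I[2,5].
HN type (ℓ=4): μ^(1)=7; μ^(2)=1; μ^(3)=-1/5; μ^(4)=-2

((1, 0, 0, 0, 0); (0, 1, 1, 0, 0); (1, 1, 1, 1, 1); (0, 1, 1, 1, 1))


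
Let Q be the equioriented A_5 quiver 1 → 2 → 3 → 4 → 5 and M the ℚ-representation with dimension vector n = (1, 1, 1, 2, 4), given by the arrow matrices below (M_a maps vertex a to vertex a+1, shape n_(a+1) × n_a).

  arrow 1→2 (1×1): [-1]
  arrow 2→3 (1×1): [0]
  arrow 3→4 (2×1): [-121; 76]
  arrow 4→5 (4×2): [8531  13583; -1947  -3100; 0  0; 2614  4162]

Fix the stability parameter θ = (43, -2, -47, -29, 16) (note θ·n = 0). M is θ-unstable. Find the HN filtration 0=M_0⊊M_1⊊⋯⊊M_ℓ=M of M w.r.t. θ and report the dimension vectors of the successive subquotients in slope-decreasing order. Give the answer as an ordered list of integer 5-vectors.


Interval decomposition of M: I[1,2], I[3,5], I[4,5], I[5,5]^2.
HN type (ℓ=4): μ^(1)=41/2; μ^(2)=16; μ^(3)=-29; μ^(4)=-47

((1, 1, 0, 0, 0); (0, 0, 0, 0, 4); (0, 0, 0, 2, 0); (0, 0, 1, 0, 0))


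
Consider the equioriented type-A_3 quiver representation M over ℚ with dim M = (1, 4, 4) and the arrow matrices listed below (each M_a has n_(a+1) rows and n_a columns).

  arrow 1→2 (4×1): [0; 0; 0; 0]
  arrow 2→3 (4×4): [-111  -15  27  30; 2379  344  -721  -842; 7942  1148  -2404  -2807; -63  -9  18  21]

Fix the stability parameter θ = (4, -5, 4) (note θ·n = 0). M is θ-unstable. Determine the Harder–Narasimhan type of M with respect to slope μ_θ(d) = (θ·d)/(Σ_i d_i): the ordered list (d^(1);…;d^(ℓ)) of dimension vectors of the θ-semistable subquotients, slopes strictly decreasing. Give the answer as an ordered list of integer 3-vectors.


Via rank(M_{q-1}∘⋯∘M_p): M ≅ I[1,1], I[2,3]^4.
μ_θ-semistable layers: μ^(1)=4; μ^(2)=-5

((1, 0, 4); (0, 4, 0))


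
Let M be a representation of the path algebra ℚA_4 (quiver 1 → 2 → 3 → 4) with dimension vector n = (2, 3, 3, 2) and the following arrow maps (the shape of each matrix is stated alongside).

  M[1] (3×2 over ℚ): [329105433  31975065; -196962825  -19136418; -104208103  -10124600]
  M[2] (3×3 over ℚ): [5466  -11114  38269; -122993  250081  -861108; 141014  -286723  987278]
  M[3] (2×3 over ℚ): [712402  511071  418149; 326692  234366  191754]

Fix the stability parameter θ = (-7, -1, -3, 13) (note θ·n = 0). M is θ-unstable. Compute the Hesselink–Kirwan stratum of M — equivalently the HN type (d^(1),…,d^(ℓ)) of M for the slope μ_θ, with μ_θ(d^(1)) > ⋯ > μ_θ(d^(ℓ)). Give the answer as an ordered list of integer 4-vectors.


Barcode: M ≅ I[1,3], I[1,4], I[2,3], I[4,4]. HN layers by μ_θ (3 steps, strictly decreasing):
  μ^(1)=13; μ^(2)=-2; μ^(3)=-7

((0, 0, 0, 2); (0, 3, 3, 0); (2, 0, 0, 0))


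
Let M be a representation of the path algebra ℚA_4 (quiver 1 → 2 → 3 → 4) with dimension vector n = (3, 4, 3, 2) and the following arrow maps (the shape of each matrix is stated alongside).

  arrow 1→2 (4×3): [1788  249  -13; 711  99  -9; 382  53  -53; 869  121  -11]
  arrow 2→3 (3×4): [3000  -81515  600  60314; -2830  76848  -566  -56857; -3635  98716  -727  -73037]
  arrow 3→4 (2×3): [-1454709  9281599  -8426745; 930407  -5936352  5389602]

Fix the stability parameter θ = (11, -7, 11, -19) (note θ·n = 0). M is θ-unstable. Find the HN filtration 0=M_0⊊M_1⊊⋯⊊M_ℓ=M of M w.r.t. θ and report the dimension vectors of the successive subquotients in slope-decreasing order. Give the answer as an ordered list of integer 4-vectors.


Barcode: M ≅ I[1,1], I[1,2], I[1,4], I[2,3], I[2,4]. HN layers by μ_θ (5 steps, strictly decreasing):
  μ^(1)=11; μ^(2)=2; μ^(3)=-1; μ^(4)=-4; μ^(5)=-7

((1, 0, 1, 0); (1, 1, 0, 0); (1, 1, 1, 1); (0, 0, 1, 1); (0, 2, 0, 0))


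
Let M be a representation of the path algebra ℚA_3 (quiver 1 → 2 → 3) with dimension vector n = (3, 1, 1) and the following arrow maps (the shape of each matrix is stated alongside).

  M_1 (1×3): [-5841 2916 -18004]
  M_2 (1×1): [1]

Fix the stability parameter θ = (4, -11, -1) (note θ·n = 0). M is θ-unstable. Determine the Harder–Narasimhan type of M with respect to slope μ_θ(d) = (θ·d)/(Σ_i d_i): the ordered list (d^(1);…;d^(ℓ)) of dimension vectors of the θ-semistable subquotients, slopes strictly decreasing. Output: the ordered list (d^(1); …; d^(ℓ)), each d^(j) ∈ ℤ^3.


Interval decomposition of M: I[1,1]^2, I[1,3].
HN type (ℓ=3): μ^(1)=4; μ^(2)=-1; μ^(3)=-7/2

((2, 0, 0); (0, 0, 1); (1, 1, 0))


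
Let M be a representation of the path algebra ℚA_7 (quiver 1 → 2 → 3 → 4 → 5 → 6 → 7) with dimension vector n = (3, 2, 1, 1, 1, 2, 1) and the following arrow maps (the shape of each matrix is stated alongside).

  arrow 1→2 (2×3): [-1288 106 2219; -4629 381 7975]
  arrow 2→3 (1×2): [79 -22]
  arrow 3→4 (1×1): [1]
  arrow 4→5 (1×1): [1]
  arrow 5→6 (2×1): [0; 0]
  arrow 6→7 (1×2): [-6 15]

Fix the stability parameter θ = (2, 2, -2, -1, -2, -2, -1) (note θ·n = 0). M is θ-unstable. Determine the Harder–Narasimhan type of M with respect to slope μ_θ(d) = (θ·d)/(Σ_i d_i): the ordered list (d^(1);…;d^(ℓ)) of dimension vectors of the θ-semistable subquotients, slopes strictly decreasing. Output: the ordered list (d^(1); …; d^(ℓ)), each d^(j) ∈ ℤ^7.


Via rank(M_{q-1}∘⋯∘M_p): M ≅ I[1,1], I[1,2], I[1,5], I[6,6], I[6,7].
μ_θ-semistable layers: μ^(1)=2; μ^(2)=-1/5; μ^(3)=-1; μ^(4)=-2

((2, 1, 0, 0, 0, 0, 0); (1, 1, 1, 1, 1, 0, 0); (0, 0, 0, 0, 0, 0, 1); (0, 0, 0, 0, 0, 2, 0))


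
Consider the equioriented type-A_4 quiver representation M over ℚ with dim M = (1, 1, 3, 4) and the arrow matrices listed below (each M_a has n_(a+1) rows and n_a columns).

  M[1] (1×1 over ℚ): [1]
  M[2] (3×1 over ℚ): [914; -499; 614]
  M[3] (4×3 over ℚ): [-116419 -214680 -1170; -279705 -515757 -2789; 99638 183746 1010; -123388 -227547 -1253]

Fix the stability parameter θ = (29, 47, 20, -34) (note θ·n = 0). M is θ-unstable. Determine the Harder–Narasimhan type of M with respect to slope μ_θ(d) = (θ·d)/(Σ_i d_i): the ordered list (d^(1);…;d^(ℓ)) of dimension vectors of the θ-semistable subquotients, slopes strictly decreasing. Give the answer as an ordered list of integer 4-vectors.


Interval decomposition of M: I[1,4], I[3,4]^2, I[4,4].
HN type (ℓ=3): μ^(1)=31/2; μ^(2)=-7; μ^(3)=-34

((1, 1, 1, 1); (0, 0, 2, 2); (0, 0, 0, 1))


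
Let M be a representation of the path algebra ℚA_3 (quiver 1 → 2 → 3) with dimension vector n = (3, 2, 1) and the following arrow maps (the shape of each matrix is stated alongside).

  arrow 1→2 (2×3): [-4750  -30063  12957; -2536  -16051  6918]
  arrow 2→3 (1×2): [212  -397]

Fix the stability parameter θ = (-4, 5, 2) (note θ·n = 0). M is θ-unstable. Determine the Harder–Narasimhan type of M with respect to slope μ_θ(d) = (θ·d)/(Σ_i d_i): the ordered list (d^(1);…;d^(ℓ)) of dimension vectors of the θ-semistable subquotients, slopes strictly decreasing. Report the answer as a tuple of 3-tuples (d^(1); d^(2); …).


Interval decomposition of M: I[1,1], I[1,2], I[1,3].
HN type (ℓ=3): μ^(1)=5; μ^(2)=7/2; μ^(3)=-4

((0, 1, 0); (0, 1, 1); (3, 0, 0))


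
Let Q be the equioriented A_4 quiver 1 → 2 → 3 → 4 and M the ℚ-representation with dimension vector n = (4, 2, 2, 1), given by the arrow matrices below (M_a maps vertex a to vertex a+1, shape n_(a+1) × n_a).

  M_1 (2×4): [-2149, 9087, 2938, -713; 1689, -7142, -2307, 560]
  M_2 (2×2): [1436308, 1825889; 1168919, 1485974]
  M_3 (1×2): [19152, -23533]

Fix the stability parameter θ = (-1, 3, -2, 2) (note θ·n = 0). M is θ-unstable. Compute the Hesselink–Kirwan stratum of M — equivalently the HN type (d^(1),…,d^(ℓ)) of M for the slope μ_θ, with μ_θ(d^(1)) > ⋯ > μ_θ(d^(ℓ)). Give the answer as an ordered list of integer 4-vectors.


Interval decomposition of M: I[1,1]^2, I[1,3], I[1,4].
HN type (ℓ=3): μ^(1)=2; μ^(2)=1/2; μ^(3)=-1

((0, 0, 0, 1); (0, 2, 2, 0); (4, 0, 0, 0))


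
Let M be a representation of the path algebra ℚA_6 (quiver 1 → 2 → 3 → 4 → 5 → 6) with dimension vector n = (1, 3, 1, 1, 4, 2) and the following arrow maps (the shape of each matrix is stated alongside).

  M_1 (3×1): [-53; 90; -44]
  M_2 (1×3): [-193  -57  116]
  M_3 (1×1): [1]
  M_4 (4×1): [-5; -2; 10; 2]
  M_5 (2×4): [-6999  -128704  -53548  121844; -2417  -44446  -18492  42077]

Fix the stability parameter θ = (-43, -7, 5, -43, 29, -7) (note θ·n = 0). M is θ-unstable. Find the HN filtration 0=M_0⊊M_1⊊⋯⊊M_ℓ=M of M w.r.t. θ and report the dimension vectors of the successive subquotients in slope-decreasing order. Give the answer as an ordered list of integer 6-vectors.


Interval decomposition of M: I[1,6], I[2,2]^2, I[5,5]^2, I[5,6].
HN type (ℓ=5): μ^(1)=29; μ^(2)=11; μ^(3)=-7; μ^(4)=-15; μ^(5)=-43

((0, 0, 0, 0, 2, 0); (0, 0, 0, 0, 2, 2); (0, 2, 0, 0, 0, 0); (0, 1, 1, 1, 0, 0); (1, 0, 0, 0, 0, 0))


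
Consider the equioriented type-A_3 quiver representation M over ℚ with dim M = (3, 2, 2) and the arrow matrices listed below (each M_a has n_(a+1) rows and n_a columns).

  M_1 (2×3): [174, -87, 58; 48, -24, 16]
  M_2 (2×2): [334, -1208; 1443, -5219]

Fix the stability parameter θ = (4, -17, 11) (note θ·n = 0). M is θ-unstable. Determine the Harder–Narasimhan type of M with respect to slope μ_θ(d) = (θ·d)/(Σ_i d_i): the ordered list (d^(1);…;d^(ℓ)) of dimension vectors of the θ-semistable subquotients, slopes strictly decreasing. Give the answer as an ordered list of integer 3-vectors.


Interval decomposition of M: I[1,1]^2, I[1,3], I[2,3].
HN type (ℓ=4): μ^(1)=11; μ^(2)=4; μ^(3)=-13/2; μ^(4)=-17

((0, 0, 2); (2, 0, 0); (1, 1, 0); (0, 1, 0))


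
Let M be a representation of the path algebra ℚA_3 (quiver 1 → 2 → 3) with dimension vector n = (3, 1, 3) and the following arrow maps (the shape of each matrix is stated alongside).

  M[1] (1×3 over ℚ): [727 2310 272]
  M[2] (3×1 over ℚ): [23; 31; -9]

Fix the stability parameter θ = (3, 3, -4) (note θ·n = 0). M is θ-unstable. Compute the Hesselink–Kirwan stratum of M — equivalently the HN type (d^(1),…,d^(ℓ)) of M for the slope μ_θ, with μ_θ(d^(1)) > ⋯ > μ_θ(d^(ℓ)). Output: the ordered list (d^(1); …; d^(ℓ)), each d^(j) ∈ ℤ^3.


Barcode: M ≅ I[1,1]^2, I[1,3], I[3,3]^2. HN layers by μ_θ (3 steps, strictly decreasing):
  μ^(1)=3; μ^(2)=2/3; μ^(3)=-4

((2, 0, 0); (1, 1, 1); (0, 0, 2))


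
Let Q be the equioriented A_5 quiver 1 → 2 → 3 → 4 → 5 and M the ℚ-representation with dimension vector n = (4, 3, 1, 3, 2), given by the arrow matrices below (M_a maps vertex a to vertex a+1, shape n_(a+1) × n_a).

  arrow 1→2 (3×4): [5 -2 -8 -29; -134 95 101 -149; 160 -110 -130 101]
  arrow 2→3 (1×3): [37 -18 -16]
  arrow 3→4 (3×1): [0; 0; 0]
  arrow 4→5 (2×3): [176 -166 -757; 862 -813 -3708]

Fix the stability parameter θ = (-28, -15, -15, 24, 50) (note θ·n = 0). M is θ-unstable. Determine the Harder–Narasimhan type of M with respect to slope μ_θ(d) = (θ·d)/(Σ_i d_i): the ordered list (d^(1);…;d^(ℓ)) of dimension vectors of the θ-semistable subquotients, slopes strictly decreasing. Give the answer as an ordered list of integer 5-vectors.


Barcode: M ≅ I[1,1], I[1,2]^2, I[1,3], I[4,4], I[4,5]^2. HN layers by μ_θ (4 steps, strictly decreasing):
  μ^(1)=50; μ^(2)=24; μ^(3)=-15; μ^(4)=-28

((0, 0, 0, 0, 2); (0, 0, 0, 3, 0); (0, 3, 1, 0, 0); (4, 0, 0, 0, 0))


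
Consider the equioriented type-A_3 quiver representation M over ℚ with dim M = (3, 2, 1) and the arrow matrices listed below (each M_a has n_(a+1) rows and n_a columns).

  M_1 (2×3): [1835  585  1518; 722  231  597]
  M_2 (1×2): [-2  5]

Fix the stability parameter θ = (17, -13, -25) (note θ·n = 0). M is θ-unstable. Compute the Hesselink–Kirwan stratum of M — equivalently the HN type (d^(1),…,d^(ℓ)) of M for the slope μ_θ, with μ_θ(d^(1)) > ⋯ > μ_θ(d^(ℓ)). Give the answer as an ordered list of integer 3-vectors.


Interval decomposition of M: I[1,1], I[1,2], I[1,3].
HN type (ℓ=3): μ^(1)=17; μ^(2)=2; μ^(3)=-7

((1, 0, 0); (1, 1, 0); (1, 1, 1))


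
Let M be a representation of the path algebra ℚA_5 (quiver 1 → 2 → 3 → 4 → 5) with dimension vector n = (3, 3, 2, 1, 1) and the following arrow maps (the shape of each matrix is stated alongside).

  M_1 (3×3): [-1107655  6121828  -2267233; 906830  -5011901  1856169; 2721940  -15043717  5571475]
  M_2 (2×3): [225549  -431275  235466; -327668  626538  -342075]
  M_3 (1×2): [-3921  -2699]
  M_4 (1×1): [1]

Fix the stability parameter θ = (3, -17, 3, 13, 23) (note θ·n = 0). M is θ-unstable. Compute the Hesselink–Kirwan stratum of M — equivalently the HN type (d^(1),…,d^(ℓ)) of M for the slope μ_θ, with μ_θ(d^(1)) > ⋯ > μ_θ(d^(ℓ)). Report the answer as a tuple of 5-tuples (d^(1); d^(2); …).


Barcode: M ≅ I[1,1], I[1,3], I[1,5], I[2,2]. HN layers by μ_θ (5 steps, strictly decreasing):
  μ^(1)=23; μ^(2)=13; μ^(3)=3; μ^(4)=-7; μ^(5)=-17

((0, 0, 0, 0, 1); (0, 0, 0, 1, 0); (1, 0, 2, 0, 0); (2, 2, 0, 0, 0); (0, 1, 0, 0, 0))


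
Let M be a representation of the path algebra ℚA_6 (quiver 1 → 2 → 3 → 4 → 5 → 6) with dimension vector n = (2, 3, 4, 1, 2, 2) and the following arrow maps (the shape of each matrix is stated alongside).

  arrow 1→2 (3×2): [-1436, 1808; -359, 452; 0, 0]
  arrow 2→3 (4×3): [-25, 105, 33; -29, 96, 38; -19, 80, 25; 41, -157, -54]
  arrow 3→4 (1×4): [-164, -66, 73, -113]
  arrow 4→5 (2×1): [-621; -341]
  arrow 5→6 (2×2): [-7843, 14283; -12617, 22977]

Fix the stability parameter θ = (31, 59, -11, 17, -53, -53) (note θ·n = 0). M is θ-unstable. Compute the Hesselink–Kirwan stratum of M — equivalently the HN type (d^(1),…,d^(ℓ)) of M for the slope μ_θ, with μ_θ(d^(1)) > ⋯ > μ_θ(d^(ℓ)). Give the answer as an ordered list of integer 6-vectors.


Interval decomposition of M: I[1,1], I[1,5], I[2,3]^2, I[3,3], I[5,6], I[6,6].
HN type (ℓ=5): μ^(1)=31; μ^(2)=24; μ^(3)=43/5; μ^(4)=-11; μ^(5)=-53

((1, 0, 0, 0, 0, 0); (0, 2, 2, 0, 0, 0); (1, 1, 1, 1, 1, 0); (0, 0, 1, 0, 0, 0); (0, 0, 0, 0, 1, 2))


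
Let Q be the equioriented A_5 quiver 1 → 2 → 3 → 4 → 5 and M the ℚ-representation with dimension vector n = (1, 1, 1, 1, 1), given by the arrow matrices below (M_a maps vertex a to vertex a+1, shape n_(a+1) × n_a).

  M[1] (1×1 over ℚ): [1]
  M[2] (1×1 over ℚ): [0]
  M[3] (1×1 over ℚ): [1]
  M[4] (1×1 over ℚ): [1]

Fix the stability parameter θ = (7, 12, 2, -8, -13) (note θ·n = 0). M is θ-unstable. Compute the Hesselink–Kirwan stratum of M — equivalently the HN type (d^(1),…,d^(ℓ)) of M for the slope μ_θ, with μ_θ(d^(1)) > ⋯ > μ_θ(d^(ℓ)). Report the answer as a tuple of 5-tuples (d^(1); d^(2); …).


Barcode: M ≅ I[1,2], I[3,5]. HN layers by μ_θ (3 steps, strictly decreasing):
  μ^(1)=12; μ^(2)=7; μ^(3)=-19/3

((0, 1, 0, 0, 0); (1, 0, 0, 0, 0); (0, 0, 1, 1, 1))


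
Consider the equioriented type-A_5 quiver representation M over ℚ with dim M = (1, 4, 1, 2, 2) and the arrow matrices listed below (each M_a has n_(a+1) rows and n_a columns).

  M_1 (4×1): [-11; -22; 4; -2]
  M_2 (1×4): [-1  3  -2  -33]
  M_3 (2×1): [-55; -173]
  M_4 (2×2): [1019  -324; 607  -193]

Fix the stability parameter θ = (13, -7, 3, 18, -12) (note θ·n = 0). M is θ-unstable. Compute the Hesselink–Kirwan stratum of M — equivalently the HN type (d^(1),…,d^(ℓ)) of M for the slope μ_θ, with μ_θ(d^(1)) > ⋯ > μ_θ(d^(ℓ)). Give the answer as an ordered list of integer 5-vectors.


Barcode: M ≅ I[1,5], I[2,2]^3, I[4,5]. HN layers by μ_θ (2 steps, strictly decreasing):
  μ^(1)=3; μ^(2)=-7

((1, 1, 1, 2, 2); (0, 3, 0, 0, 0))


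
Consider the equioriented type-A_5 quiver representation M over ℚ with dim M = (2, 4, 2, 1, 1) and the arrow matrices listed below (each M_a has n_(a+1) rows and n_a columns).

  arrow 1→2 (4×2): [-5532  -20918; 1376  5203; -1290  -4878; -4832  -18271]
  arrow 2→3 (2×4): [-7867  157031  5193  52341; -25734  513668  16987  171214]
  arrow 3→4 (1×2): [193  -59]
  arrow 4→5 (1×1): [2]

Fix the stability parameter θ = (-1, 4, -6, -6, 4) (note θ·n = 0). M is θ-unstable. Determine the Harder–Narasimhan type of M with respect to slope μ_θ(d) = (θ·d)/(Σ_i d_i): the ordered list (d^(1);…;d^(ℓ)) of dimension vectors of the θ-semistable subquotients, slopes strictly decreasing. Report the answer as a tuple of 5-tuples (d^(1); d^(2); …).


Interval decomposition of M: I[1,3], I[1,5], I[2,2]^2.
HN type (ℓ=3): μ^(1)=4; μ^(2)=-1; μ^(3)=-9/4

((0, 2, 0, 0, 1); (1, 1, 1, 0, 0); (1, 1, 1, 1, 0))


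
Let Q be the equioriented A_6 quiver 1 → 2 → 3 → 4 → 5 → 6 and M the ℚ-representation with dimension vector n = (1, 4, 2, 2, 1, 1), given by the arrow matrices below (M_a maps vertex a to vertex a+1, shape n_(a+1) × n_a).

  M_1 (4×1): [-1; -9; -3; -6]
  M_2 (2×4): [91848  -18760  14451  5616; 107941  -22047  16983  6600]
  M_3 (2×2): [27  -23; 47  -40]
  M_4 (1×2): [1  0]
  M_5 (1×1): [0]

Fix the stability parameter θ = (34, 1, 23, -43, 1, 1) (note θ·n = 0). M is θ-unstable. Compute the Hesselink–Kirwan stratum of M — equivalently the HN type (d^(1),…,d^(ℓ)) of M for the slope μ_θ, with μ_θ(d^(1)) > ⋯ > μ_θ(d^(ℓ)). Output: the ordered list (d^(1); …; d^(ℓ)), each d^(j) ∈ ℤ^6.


Via rank(M_{q-1}∘⋯∘M_p): M ≅ I[1,5], I[2,2]^2, I[2,4], I[6,6].
μ_θ-semistable layers: μ^(1)=16/5; μ^(2)=1; μ^(3)=-19/3

((1, 1, 1, 1, 1, 0); (0, 2, 0, 0, 0, 1); (0, 1, 1, 1, 0, 0))


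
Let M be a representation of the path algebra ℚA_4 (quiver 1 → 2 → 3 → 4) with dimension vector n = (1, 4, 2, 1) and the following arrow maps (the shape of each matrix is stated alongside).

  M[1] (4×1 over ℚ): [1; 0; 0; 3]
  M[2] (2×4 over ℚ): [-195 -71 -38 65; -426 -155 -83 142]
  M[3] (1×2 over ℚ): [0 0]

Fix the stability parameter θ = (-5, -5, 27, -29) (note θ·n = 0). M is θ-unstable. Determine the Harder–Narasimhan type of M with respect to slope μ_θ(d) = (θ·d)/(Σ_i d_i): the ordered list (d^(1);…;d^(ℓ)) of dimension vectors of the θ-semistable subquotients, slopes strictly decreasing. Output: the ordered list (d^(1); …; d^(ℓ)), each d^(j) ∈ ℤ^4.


Interval decomposition of M: I[1,2], I[2,2], I[2,3]^2, I[4,4].
HN type (ℓ=3): μ^(1)=27; μ^(2)=-5; μ^(3)=-29

((0, 0, 2, 0); (1, 4, 0, 0); (0, 0, 0, 1))


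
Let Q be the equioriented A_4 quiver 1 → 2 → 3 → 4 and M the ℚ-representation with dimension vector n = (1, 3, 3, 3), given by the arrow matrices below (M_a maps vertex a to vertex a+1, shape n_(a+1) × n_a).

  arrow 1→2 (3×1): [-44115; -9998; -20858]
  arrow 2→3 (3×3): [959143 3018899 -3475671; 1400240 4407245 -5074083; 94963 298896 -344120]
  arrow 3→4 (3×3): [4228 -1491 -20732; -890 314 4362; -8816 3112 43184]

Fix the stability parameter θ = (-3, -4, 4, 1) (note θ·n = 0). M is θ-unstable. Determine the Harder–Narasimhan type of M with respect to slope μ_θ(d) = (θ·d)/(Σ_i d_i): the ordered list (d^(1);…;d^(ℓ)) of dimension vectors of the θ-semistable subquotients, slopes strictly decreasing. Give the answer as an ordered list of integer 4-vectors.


Via rank(M_{q-1}∘⋯∘M_p): M ≅ I[1,3], I[2,4]^2, I[4,4].
μ_θ-semistable layers: μ^(1)=4; μ^(2)=5/2; μ^(3)=1; μ^(4)=-7/2; μ^(5)=-4

((0, 0, 1, 0); (0, 0, 2, 2); (0, 0, 0, 1); (1, 1, 0, 0); (0, 2, 0, 0))


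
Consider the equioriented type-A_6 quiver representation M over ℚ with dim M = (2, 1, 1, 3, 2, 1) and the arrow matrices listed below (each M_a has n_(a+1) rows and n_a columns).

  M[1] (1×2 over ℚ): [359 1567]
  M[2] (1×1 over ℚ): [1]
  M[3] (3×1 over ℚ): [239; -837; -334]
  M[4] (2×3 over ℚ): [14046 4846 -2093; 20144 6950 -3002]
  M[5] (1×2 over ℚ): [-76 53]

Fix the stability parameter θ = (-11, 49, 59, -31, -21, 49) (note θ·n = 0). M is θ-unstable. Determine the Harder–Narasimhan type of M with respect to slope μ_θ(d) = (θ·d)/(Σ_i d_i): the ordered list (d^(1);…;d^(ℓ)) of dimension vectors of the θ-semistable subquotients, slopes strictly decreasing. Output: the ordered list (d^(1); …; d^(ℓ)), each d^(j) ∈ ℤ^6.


Via rank(M_{q-1}∘⋯∘M_p): M ≅ I[1,1], I[1,6], I[4,4], I[4,5].
μ_θ-semistable layers: μ^(1)=49; μ^(2)=14; μ^(3)=-11; μ^(4)=-21; μ^(5)=-31

((0, 0, 0, 0, 0, 1); (0, 1, 1, 1, 1, 0); (2, 0, 0, 0, 0, 0); (0, 0, 0, 0, 1, 0); (0, 0, 0, 2, 0, 0))
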